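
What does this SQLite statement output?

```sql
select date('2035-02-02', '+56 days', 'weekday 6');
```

2035-03-31

Applying '+56 days' to 2035-02-02: counting 56 days forward gives 2035-03-30.
`weekday 6` advances to the next Saturday; 2035-03-30 is a Friday, so it moves forward to 2035-03-31.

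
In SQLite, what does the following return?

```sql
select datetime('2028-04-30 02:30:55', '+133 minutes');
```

133 minutes = 2h 13m; +133 minutes from 2028-04-30 02:30:55 is 2028-04-30 04:43:55.

2028-04-30 04:43:55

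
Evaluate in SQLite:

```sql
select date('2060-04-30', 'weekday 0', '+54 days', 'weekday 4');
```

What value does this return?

2060-07-01

`weekday 0` advances to the next Sunday; 2060-04-30 is a Friday, so it moves forward to 2060-05-02.
Applying '+54 days' to 2060-05-02: counting 54 days forward gives 2060-06-25.
`weekday 4` advances to the next Thursday; 2060-06-25 is a Friday, so it moves forward to 2060-07-01.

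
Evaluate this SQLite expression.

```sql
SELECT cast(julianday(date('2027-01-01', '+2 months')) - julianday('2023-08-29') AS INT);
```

Adding +2 months to 2027-01-01 gives 2027-03-01.
2 days remain in August 2023 after the 29th (31 − 29).
Full months from September 2023 through February 2027 contribute their day counts.
Then 1 day into March 2027.
Total: 2 + 30 + 31 + 30 + 31 + 31 + 29 + 31 + 30 + 31 + 30 + 31 + 31 + 30 + 31 + 30 + 31 + 31 + 28 + 31 + 30 + 31 + 30 + 31 + 31 + 30 + 31 + 30 + 31 + 31 + 28 + 31 + 30 + 31 + 30 + 31 + 31 + 30 + 31 + 30 + 31 + 31 + 28 + 1 = 1280.

1280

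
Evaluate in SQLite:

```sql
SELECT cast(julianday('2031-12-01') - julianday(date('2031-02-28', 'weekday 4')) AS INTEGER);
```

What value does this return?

270

`weekday 4` advances to the next Thursday; 2031-02-28 is a Friday, so it moves forward to 2031-03-06.
25 days remain in March 2031 after the 6th (31 − 6).
Full months from April 2031 through November 2031 contribute their day counts.
Then 1 day into December 2031.
Total: 25 + 30 + 31 + 30 + 31 + 31 + 30 + 31 + 30 + 1 = 270.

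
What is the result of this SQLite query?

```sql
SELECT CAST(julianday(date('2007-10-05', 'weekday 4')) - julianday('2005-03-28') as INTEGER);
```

927

`weekday 4` advances to the next Thursday; 2007-10-05 is a Friday, so it moves forward to 2007-10-11.
3 days remain in March 2005 after the 28th (31 − 28).
Full months from April 2005 through September 2007 contribute their day counts.
Then 11 days into October 2007.
Total: 3 + 30 + 31 + 30 + 31 + 31 + 30 + 31 + 30 + 31 + 31 + 28 + 31 + 30 + 31 + 30 + 31 + 31 + 30 + 31 + 30 + 31 + 31 + 28 + 31 + 30 + 31 + 30 + 31 + 31 + 30 + 11 = 927.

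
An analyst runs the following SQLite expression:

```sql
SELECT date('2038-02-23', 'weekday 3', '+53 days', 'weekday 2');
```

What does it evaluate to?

`weekday 3` advances to the next Wednesday; 2038-02-23 is a Tuesday, so it moves forward to 2038-02-24.
Applying '+53 days' to 2038-02-24: counting 53 days forward gives 2038-04-18.
`weekday 2` advances to the next Tuesday; 2038-04-18 is a Sunday, so it moves forward to 2038-04-20.

2038-04-20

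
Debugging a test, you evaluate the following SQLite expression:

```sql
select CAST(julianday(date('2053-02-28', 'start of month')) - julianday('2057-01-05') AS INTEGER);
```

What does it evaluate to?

`start of month` rewinds 2053-02-28 to 2053-02-01.
27 days remain in February 2053 after the 1st (28 − 1).
Full months from March 2053 through December 2056 contribute their day counts.
Then 5 days into January 2057.
Total: 27 + 31 + 30 + 31 + 30 + 31 + 31 + 30 + 31 + 30 + 31 + 31 + 28 + 31 + 30 + 31 + 30 + 31 + 31 + 30 + 31 + 30 + 31 + 31 + 28 + 31 + 30 + 31 + 30 + 31 + 31 + 30 + 31 + 30 + 31 + 31 + 29 + 31 + 30 + 31 + 30 + 31 + 31 + 30 + 31 + 30 + 31 + 5 = 1434.
The subtraction is earlier − later, so the result is −1434 → -1434.

-1434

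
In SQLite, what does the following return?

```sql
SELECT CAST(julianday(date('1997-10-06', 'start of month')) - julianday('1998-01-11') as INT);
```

-102

`start of month` rewinds 1997-10-06 to 1997-10-01.
30 days remain in October 1997 after the 1st (31 − 1).
November 1997: 30 days.
December 1997: 31 days.
Then 11 days into January 1998.
Total: 30 + 30 + 31 + 11 = 102.
The subtraction is earlier − later, so the result is −102 → -102.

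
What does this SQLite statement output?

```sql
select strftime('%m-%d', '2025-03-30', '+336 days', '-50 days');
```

01-10

First apply '+336 days', '-50 days': 2025-03-30 → 2026-01-10.
`%m-%d` extracts the month-day: 01-10.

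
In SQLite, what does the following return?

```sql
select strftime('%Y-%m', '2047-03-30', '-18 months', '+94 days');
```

2046-01

First apply '-18 months', '+94 days': 2047-03-30 → 2046-01-02.
`%Y-%m` extracts the year-month: 2046-01.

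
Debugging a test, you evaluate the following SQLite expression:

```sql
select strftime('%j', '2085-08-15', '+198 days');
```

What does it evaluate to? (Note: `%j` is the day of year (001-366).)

First apply '+198 days': 2085-08-15 → 2086-03-01.
Day-of-year for 2086-03-01: days since 2086-01-01 inclusive = 60, zero-padded to 060.

060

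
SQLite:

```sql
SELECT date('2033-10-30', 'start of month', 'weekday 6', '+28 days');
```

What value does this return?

`start of month` rewinds 2033-10-30 to 2033-10-01.
`weekday 6` advances to the next Saturday; 2033-10-01 is already a Saturday, so it stays at 2033-10-01.
Advancing 28 more days within October lands on 2033-10-29.

2033-10-29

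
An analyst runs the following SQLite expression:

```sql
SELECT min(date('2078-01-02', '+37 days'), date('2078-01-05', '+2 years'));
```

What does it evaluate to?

2078-02-08

date('2078-01-02', '+37 days') → 2078-02-08.
date('2078-01-05', '+2 years') → 2080-01-05.
Earlier of the two is 2078-02-08.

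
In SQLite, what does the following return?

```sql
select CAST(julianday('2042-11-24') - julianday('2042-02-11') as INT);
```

286

17 days remain in February 2042 after the 11th (28 − 11).
Full months from March 2042 through October 2042 contribute their day counts.
Then 24 days into November 2042.
Total: 17 + 31 + 30 + 31 + 30 + 31 + 31 + 30 + 31 + 24 = 286.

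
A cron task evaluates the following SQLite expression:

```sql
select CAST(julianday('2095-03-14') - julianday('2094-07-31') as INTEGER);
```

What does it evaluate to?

0 days remain in July 2094 after the 31st (31 − 31).
Full months from August 2094 through February 2095 contribute their day counts.
Then 14 days into March 2095.
Total: 0 + 31 + 30 + 31 + 30 + 31 + 31 + 28 + 14 = 226.

226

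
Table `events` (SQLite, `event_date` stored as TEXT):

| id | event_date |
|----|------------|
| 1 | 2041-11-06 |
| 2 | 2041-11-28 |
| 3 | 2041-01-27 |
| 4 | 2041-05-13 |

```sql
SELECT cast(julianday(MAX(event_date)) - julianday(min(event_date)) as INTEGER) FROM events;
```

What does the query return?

305

MIN = 2041-01-27, MAX = 2041-11-28.
4 days remain in January 2041 after the 27th (31 − 27).
Full months from February 2041 through October 2041 contribute their day counts.
Then 28 days into November 2041.
Total: 4 + 28 + 31 + 30 + 31 + 30 + 31 + 31 + 30 + 31 + 28 = 305.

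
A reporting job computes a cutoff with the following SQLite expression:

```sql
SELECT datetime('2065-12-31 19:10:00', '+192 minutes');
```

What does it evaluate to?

2065-12-31 22:22:00

192 minutes = 3h 12m; +192 minutes from 2065-12-31 19:10:00 is 2065-12-31 22:22:00.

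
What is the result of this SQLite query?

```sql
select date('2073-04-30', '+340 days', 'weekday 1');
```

Applying '+340 days' to 2073-04-30: counting 340 days forward gives 2074-04-05.
`weekday 1` advances to the next Monday; 2074-04-05 is a Thursday, so it moves forward to 2074-04-09.

2074-04-09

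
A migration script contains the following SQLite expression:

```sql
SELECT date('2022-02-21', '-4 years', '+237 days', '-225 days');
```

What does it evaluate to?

2018-03-05

Adding -4 years to 2022-02-21 gives 2018-02-21.
Applying '+237 days' to 2018-02-21: counting 237 days forward gives 2018-10-16.
Applying '-225 days' to 2018-10-16: counting 225 days back gives 2018-03-05.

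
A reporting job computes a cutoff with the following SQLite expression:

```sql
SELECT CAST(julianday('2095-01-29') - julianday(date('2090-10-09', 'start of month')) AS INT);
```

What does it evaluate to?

`start of month` rewinds 2090-10-09 to 2090-10-01.
30 days remain in October 2090 after the 1st (31 − 1).
Full months from November 2090 through December 2094 contribute their day counts.
Then 29 days into January 2095.
Total: 30 + 30 + 31 + 31 + 28 + 31 + 30 + 31 + 30 + 31 + 31 + 30 + 31 + 30 + 31 + 31 + 29 + 31 + 30 + 31 + 30 + 31 + 31 + 30 + 31 + 30 + 31 + 31 + 28 + 31 + 30 + 31 + 30 + 31 + 31 + 30 + 31 + 30 + 31 + 31 + 28 + 31 + 30 + 31 + 30 + 31 + 31 + 30 + 31 + 30 + 31 + 29 = 1581.

1581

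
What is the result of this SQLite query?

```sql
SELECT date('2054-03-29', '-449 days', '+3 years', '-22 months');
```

2054-03-04

Applying '-449 days' to 2054-03-29: counting 449 days back gives 2053-01-04.
Adding +3 years to 2053-01-04 gives 2056-01-04.
Adding -22 months to 2056-01-04 gives 2054-03-04.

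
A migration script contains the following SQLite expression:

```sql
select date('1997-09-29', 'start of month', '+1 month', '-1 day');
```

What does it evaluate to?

1997-09-30

`start of month` rewinds 1997-09-29 to 1997-09-01.
Adding +1 month to 1997-09-01 gives 1997-10-01.
Going back 1 day from 1997-10-01 reaches 1997-09-30 (last day of September, 30 days).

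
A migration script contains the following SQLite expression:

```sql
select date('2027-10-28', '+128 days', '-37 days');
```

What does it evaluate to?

Applying '+128 days' to 2027-10-28: counting 128 days forward gives 2028-03-04.
Going back 4 days from 2028-03-04 reaches 2028-02-29 (last day of February, 29 days).
Going back 29 days from 2028-02-29 reaches 2028-01-31 (last day of January, 31 days).
Going back 4 days within January lands on 2028-01-27.

2028-01-27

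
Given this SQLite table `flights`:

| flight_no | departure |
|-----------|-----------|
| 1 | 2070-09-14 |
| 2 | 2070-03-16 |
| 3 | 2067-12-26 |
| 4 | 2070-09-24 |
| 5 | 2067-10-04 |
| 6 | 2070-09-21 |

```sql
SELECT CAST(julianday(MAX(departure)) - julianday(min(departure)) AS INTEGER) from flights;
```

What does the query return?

MIN = 2067-10-04, MAX = 2070-09-24.
27 days remain in October 2067 after the 4th (31 − 4).
Full months from November 2067 through August 2070 contribute their day counts.
Then 24 days into September 2070.
Total: 27 + 30 + 31 + 31 + 29 + 31 + 30 + 31 + 30 + 31 + 31 + 30 + 31 + 30 + 31 + 31 + 28 + 31 + 30 + 31 + 30 + 31 + 31 + 30 + 31 + 30 + 31 + 31 + 28 + 31 + 30 + 31 + 30 + 31 + 31 + 24 = 1086.

1086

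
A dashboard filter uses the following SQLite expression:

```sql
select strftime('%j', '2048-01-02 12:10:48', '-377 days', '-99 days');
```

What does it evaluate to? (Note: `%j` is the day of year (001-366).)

256

First apply '-377 days', '-99 days': 2048-01-02 12:10:48 → 2046-09-13 12:10:48.
Day-of-year for 2046-09-13: days since 2046-01-01 inclusive = 256, zero-padded to 256.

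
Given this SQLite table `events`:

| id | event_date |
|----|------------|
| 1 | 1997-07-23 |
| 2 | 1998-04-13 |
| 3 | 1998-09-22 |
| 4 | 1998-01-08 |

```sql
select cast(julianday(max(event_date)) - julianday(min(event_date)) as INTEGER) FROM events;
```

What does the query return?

MIN = 1997-07-23, MAX = 1998-09-22.
8 days remain in July 1997 after the 23rd (31 − 23).
Full months from August 1997 through August 1998 contribute their day counts.
Then 22 days into September 1998.
Total: 8 + 31 + 30 + 31 + 30 + 31 + 31 + 28 + 31 + 30 + 31 + 30 + 31 + 31 + 22 = 426.

426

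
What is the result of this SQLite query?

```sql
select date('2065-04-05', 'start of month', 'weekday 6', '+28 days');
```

`start of month` rewinds 2065-04-05 to 2065-04-01.
`weekday 6` advances to the next Saturday; 2065-04-01 is a Wednesday, so it moves forward to 2065-04-04.
April 2065 has 30 days; 26 remain after the 4th, so 27 days reach 2065-05-01.
Advancing 1 more day within May lands on 2065-05-02.

2065-05-02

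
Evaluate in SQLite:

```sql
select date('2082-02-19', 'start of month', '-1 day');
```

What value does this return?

2082-01-31

`start of month` rewinds 2082-02-19 to 2082-02-01.
Going back 1 day from 2082-02-01 reaches 2082-01-31 (last day of January, 31 days).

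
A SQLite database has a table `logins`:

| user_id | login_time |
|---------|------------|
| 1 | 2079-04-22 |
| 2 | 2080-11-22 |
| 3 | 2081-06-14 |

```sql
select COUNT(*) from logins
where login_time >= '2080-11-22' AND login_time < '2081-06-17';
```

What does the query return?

2

Rows in [2080-11-22, 2081-06-17): 2080-11-22, 2081-06-14 → 2 rows.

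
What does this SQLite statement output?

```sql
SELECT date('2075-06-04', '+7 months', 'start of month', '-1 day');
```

Adding +7 months to 2075-06-04 gives 2076-01-04.
`start of month` rewinds 2076-01-04 to 2076-01-01.
Going back 1 day from 2076-01-01 reaches 2075-12-31 (last day of December, 31 days).

2075-12-31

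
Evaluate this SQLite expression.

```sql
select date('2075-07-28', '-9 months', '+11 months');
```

2075-09-28

Adding -9 months to 2075-07-28 gives 2074-10-28.
Adding +11 months to 2074-10-28 gives 2075-09-28.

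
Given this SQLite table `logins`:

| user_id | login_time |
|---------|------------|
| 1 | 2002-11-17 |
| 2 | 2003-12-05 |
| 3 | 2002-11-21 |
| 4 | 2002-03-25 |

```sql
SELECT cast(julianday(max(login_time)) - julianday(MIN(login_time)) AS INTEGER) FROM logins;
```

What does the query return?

MIN = 2002-03-25, MAX = 2003-12-05.
6 days remain in March 2002 after the 25th (31 − 25).
Full months from April 2002 through November 2003 contribute their day counts.
Then 5 days into December 2003.
Total: 6 + 30 + 31 + 30 + 31 + 31 + 30 + 31 + 30 + 31 + 31 + 28 + 31 + 30 + 31 + 30 + 31 + 31 + 30 + 31 + 30 + 5 = 620.

620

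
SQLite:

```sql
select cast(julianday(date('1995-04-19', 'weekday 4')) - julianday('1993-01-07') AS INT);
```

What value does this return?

833

`weekday 4` advances to the next Thursday; 1995-04-19 is a Wednesday, so it moves forward to 1995-04-20.
24 days remain in January 1993 after the 7th (31 − 7).
Full months from February 1993 through March 1995 contribute their day counts.
Then 20 days into April 1995.
Total: 24 + 28 + 31 + 30 + 31 + 30 + 31 + 31 + 30 + 31 + 30 + 31 + 31 + 28 + 31 + 30 + 31 + 30 + 31 + 31 + 30 + 31 + 30 + 31 + 31 + 28 + 31 + 20 = 833.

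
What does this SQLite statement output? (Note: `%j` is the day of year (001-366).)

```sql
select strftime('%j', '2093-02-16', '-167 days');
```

First apply '-167 days': 2093-02-16 → 2092-09-02.
Day-of-year for 2092-09-02: days since 2092-01-01 inclusive = 246, zero-padded to 246.

246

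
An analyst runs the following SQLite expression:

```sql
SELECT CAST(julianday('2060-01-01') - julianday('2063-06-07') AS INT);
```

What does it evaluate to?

30 days remain in January 2060 after the 1st (31 − 1).
Full months from February 2060 through May 2063 contribute their day counts.
Then 7 days into June 2063.
Total: 30 + 29 + 31 + 30 + 31 + 30 + 31 + 31 + 30 + 31 + 30 + 31 + 31 + 28 + 31 + 30 + 31 + 30 + 31 + 31 + 30 + 31 + 30 + 31 + 31 + 28 + 31 + 30 + 31 + 30 + 31 + 31 + 30 + 31 + 30 + 31 + 31 + 28 + 31 + 30 + 31 + 7 = 1253.
The subtraction is earlier − later, so the result is −1253 → -1253.

-1253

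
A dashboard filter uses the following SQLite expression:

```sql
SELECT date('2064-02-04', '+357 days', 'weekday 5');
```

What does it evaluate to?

2065-01-30

Applying '+357 days' to 2064-02-04: counting 357 days forward gives 2065-01-26.
`weekday 5` advances to the next Friday; 2065-01-26 is a Monday, so it moves forward to 2065-01-30.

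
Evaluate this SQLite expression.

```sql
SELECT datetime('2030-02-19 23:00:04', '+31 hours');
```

2030-02-21 06:00:04

+31 hours from 2030-02-19 23:00:04 is 2030-02-21 06:00:04 (crosses midnight).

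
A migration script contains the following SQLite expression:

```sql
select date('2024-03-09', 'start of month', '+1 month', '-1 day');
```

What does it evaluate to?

2024-03-31

`start of month` rewinds 2024-03-09 to 2024-03-01.
Adding +1 month to 2024-03-01 gives 2024-04-01.
Going back 1 day from 2024-04-01 reaches 2024-03-31 (last day of March, 31 days).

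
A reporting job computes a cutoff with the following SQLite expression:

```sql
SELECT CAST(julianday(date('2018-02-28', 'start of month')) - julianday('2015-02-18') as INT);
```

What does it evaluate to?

1079

`start of month` rewinds 2018-02-28 to 2018-02-01.
10 days remain in February 2015 after the 18th (28 − 18).
Full months from March 2015 through January 2018 contribute their day counts.
Then 1 day into February 2018.
Total: 10 + 31 + 30 + 31 + 30 + 31 + 31 + 30 + 31 + 30 + 31 + 31 + 29 + 31 + 30 + 31 + 30 + 31 + 31 + 30 + 31 + 30 + 31 + 31 + 28 + 31 + 30 + 31 + 30 + 31 + 31 + 30 + 31 + 30 + 31 + 31 + 1 = 1079.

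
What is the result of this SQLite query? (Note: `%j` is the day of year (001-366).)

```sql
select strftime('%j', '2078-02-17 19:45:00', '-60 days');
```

First apply '-60 days': 2078-02-17 19:45:00 → 2077-12-19 19:45:00.
Day-of-year for 2077-12-19: days since 2077-01-01 inclusive = 353, zero-padded to 353.

353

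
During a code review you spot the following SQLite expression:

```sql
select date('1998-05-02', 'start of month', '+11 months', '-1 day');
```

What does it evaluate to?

1999-03-31

`start of month` rewinds 1998-05-02 to 1998-05-01.
Adding +11 months to 1998-05-01 gives 1999-04-01.
Going back 1 day from 1999-04-01 reaches 1999-03-31 (last day of March, 31 days).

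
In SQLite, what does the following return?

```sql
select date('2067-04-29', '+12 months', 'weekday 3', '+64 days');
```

2068-07-05

Adding +12 months to 2067-04-29 gives 2068-04-29.
`weekday 3` advances to the next Wednesday; 2068-04-29 is a Sunday, so it moves forward to 2068-05-02.
Applying '+64 days' to 2068-05-02: counting 64 days forward gives 2068-07-05.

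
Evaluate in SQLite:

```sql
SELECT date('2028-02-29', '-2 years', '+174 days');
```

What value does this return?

Adding -2 years to 2028-02-29 targets 2026-02-29, but 2026 is not a leap year, so SQLite normalizes to 2026-03-01.
Applying '+174 days' to 2026-03-01: counting 174 days forward gives 2026-08-22.

2026-08-22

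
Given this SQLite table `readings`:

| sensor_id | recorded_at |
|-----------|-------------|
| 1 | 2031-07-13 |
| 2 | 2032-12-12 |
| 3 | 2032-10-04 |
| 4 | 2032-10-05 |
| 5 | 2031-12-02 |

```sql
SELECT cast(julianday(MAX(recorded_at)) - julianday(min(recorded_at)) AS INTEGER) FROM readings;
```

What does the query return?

518

MIN = 2031-07-13, MAX = 2032-12-12.
18 days remain in July 2031 after the 13th (31 − 13).
Full months from August 2031 through November 2032 contribute their day counts.
Then 12 days into December 2032.
Total: 18 + 31 + 30 + 31 + 30 + 31 + 31 + 29 + 31 + 30 + 31 + 30 + 31 + 31 + 30 + 31 + 30 + 12 = 518.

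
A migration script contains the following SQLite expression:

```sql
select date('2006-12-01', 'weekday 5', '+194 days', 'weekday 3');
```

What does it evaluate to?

2007-06-13

`weekday 5` advances to the next Friday; 2006-12-01 is already a Friday, so it stays at 2006-12-01.
Applying '+194 days' to 2006-12-01: counting 194 days forward gives 2007-06-13.
`weekday 3` advances to the next Wednesday; 2007-06-13 is already a Wednesday, so it stays at 2007-06-13.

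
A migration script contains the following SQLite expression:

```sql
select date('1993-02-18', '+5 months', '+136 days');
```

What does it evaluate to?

Adding +5 months to 1993-02-18 gives 1993-07-18.
Applying '+136 days' to 1993-07-18: counting 136 days forward gives 1993-12-01.

1993-12-01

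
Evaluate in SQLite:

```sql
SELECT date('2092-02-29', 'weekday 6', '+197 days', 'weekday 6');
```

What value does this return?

`weekday 6` advances to the next Saturday; 2092-02-29 is a Friday, so it moves forward to 2092-03-01.
Applying '+197 days' to 2092-03-01: counting 197 days forward gives 2092-09-14.
`weekday 6` advances to the next Saturday; 2092-09-14 is a Sunday, so it moves forward to 2092-09-20.

2092-09-20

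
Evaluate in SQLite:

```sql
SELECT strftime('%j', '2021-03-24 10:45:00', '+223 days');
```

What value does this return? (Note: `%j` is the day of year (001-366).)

First apply '+223 days': 2021-03-24 10:45:00 → 2021-11-02 10:45:00.
Day-of-year for 2021-11-02: days since 2021-01-01 inclusive = 306, zero-padded to 306.

306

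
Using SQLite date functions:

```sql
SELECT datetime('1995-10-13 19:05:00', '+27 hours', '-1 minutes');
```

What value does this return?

1995-10-14 22:04:00

+27 hours from 1995-10-13 19:05:00 is 1995-10-14 22:05:00 (crosses midnight).
-1 minutes from 1995-10-14 22:05:00 is 1995-10-14 22:04:00.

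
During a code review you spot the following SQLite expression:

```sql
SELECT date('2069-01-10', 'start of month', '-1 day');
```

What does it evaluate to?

`start of month` rewinds 2069-01-10 to 2069-01-01.
Going back 1 day from 2069-01-01 reaches 2068-12-31 (last day of December, 31 days).

2068-12-31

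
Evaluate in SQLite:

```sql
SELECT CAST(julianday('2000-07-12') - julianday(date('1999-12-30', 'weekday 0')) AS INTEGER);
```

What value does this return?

192

`weekday 0` advances to the next Sunday; 1999-12-30 is a Thursday, so it moves forward to 2000-01-02.
29 days remain in January 2000 after the 2nd (31 − 2).
February 2000: 29 days (leap year).
March 2000: 31 days.
April 2000: 30 days.
May 2000: 31 days.
June 2000: 30 days.
Then 12 days into July 2000.
Total: 29 + 29 + 31 + 30 + 31 + 30 + 12 = 192.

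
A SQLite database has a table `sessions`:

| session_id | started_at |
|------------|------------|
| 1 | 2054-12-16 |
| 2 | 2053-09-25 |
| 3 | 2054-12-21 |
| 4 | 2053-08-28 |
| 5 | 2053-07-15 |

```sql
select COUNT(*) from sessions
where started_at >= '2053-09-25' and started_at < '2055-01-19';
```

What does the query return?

Rows in [2053-09-25, 2055-01-19): 2054-12-16, 2053-09-25, 2054-12-21 → 3 rows.

3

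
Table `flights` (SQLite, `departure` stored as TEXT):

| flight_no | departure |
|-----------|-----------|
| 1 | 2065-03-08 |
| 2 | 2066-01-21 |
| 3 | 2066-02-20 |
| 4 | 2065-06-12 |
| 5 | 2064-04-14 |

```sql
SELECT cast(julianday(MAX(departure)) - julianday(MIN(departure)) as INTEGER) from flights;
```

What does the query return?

MIN = 2064-04-14, MAX = 2066-02-20.
16 days remain in April 2064 after the 14th (30 − 14).
Full months from May 2064 through January 2066 contribute their day counts.
Then 20 days into February 2066.
Total: 16 + 31 + 30 + 31 + 31 + 30 + 31 + 30 + 31 + 31 + 28 + 31 + 30 + 31 + 30 + 31 + 31 + 30 + 31 + 30 + 31 + 31 + 20 = 677.

677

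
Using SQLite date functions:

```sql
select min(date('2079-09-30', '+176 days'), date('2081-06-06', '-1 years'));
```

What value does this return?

date('2079-09-30', '+176 days') → 2080-03-24.
date('2081-06-06', '-1 years') → 2080-06-06.
Earlier of the two is 2080-03-24.

2080-03-24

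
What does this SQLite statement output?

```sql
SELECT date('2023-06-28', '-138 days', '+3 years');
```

Applying '-138 days' to 2023-06-28: counting 138 days back gives 2023-02-10.
Adding +3 years to 2023-02-10 gives 2026-02-10.

2026-02-10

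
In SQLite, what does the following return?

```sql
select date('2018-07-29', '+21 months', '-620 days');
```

Adding +21 months to 2018-07-29 gives 2020-04-29.
Applying '-620 days' to 2020-04-29: counting 620 days back gives 2018-08-18.

2018-08-18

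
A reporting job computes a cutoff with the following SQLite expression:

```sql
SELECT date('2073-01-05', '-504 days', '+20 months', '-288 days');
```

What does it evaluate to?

2072-07-06

Applying '-504 days' to 2073-01-05: counting 504 days back gives 2071-08-20.
Adding +20 months to 2071-08-20 gives 2073-04-20.
Applying '-288 days' to 2073-04-20: counting 288 days back gives 2072-07-06.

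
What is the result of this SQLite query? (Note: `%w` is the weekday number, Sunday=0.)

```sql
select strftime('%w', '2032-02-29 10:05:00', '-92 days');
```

6

First apply '-92 days': 2032-02-29 10:05:00 → 2031-11-29 10:05:00.
2031-11-29 is a Saturday; with Sunday=0 that is 6.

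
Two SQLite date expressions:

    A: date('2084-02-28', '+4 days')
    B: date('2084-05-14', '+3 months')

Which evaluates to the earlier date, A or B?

A = 2084-03-03.
B = 2084-08-14.
A is earlier.

A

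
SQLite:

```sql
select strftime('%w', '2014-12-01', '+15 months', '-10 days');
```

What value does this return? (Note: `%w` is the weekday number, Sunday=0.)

6

First apply '+15 months', '-10 days': 2014-12-01 → 2016-02-20.
2016-02-20 is a Saturday; with Sunday=0 that is 6.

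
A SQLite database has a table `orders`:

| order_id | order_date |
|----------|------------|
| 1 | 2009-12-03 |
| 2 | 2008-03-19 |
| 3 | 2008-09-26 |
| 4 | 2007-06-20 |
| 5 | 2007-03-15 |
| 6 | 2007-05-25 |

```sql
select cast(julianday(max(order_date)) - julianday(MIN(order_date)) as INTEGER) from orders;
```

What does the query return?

MIN = 2007-03-15, MAX = 2009-12-03.
16 days remain in March 2007 after the 15th (31 − 15).
Full months from April 2007 through November 2009 contribute their day counts.
Then 3 days into December 2009.
Total: 16 + 30 + 31 + 30 + 31 + 31 + 30 + 31 + 30 + 31 + 31 + 29 + 31 + 30 + 31 + 30 + 31 + 31 + 30 + 31 + 30 + 31 + 31 + 28 + 31 + 30 + 31 + 30 + 31 + 31 + 30 + 31 + 30 + 3 = 994.

994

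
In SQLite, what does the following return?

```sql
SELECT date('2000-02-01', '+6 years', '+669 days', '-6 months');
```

2007-06-02

Adding +6 years to 2000-02-01 gives 2006-02-01.
Applying '+669 days' to 2006-02-01: counting 669 days forward gives 2007-12-02.
Adding -6 months to 2007-12-02 gives 2007-06-02.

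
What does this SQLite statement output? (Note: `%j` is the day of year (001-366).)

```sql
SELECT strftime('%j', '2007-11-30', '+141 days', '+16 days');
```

First apply '+141 days', '+16 days': 2007-11-30 → 2008-05-05.
Day-of-year for 2008-05-05: days since 2008-01-01 inclusive = 126, zero-padded to 126.

126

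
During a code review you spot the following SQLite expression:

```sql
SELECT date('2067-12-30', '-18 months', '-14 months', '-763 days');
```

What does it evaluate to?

Adding -18 months to 2067-12-30 gives 2066-06-30.
Adding -14 months to 2066-06-30 gives 2065-04-30.
Applying '-763 days' to 2065-04-30: counting 763 days back gives 2063-03-29.

2063-03-29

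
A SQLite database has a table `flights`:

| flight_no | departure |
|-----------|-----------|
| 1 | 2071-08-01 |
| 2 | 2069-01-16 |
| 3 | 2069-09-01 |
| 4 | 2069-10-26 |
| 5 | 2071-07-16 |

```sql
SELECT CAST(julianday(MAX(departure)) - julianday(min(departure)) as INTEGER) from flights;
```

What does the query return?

927

MIN = 2069-01-16, MAX = 2071-08-01.
15 days remain in January 2069 after the 16th (31 − 16).
Full months from February 2069 through July 2071 contribute their day counts.
Then 1 day into August 2071.
Total: 15 + 28 + 31 + 30 + 31 + 30 + 31 + 31 + 30 + 31 + 30 + 31 + 31 + 28 + 31 + 30 + 31 + 30 + 31 + 31 + 30 + 31 + 30 + 31 + 31 + 28 + 31 + 30 + 31 + 30 + 31 + 1 = 927.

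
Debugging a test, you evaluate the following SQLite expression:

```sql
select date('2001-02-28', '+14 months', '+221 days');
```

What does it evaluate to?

Adding +14 months to 2001-02-28 gives 2002-04-28.
Applying '+221 days' to 2002-04-28: counting 221 days forward gives 2002-12-05.

2002-12-05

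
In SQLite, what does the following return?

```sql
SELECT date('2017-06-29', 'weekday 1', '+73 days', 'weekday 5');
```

`weekday 1` advances to the next Monday; 2017-06-29 is a Thursday, so it moves forward to 2017-07-03.
Applying '+73 days' to 2017-07-03: counting 73 days forward gives 2017-09-14.
`weekday 5` advances to the next Friday; 2017-09-14 is a Thursday, so it moves forward to 2017-09-15.

2017-09-15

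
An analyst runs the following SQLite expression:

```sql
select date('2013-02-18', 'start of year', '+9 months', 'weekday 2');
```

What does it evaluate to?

`start of year` rewinds 2013-02-18 to 2013-01-01.
Adding +9 months to 2013-01-01 gives 2013-10-01.
`weekday 2` advances to the next Tuesday; 2013-10-01 is already a Tuesday, so it stays at 2013-10-01.

2013-10-01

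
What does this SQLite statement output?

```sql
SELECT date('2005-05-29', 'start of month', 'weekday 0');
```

2005-05-01

`start of month` rewinds 2005-05-29 to 2005-05-01.
`weekday 0` advances to the next Sunday; 2005-05-01 is already a Sunday, so it stays at 2005-05-01.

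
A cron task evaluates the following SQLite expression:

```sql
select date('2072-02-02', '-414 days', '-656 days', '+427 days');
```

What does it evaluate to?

2070-04-30

Applying '-414 days' to 2072-02-02: counting 414 days back gives 2070-12-15.
Applying '-656 days' to 2070-12-15: counting 656 days back gives 2069-02-27.
Applying '+427 days' to 2069-02-27: counting 427 days forward gives 2070-04-30.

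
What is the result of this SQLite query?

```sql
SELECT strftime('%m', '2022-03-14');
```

`%m` extracts the 2-digit month (01-12): 03.

03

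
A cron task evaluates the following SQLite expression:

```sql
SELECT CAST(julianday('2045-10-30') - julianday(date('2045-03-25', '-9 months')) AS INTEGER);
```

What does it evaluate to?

Adding -9 months to 2045-03-25 gives 2044-06-25.
5 days remain in June 2044 after the 25th (30 − 25).
Full months from July 2044 through September 2045 contribute their day counts.
Then 30 days into October 2045.
Total: 5 + 31 + 31 + 30 + 31 + 30 + 31 + 31 + 28 + 31 + 30 + 31 + 30 + 31 + 31 + 30 + 30 = 492.

492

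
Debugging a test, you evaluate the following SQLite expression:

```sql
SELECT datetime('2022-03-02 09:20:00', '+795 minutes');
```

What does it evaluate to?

2022-03-02 22:35:00

795 minutes = 13h 15m; +795 minutes from 2022-03-02 09:20:00 is 2022-03-02 22:35:00.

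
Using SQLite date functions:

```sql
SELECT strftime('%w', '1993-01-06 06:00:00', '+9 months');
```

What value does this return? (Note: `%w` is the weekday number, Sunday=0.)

3

First apply '+9 months': 1993-01-06 06:00:00 → 1993-10-06 06:00:00.
1993-10-06 is a Wednesday; with Sunday=0 that is 3.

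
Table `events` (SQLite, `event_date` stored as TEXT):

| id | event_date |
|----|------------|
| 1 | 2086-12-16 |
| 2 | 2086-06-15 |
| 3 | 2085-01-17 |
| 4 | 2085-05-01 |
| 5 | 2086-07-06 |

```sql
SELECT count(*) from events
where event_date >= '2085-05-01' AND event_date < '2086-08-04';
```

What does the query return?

Rows in [2085-05-01, 2086-08-04): 2086-06-15, 2085-05-01, 2086-07-06 → 3 rows.

3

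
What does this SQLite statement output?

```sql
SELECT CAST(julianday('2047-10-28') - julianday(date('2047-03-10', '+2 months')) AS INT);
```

171

Adding +2 months to 2047-03-10 gives 2047-05-10.
21 days remain in May 2047 after the 10th (31 − 10).
June 2047: 30 days.
July 2047: 31 days.
August 2047: 31 days.
September 2047: 30 days.
Then 28 days into October 2047.
Total: 21 + 30 + 31 + 31 + 30 + 28 = 171.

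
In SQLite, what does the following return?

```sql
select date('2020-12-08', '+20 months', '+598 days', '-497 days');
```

Adding +20 months to 2020-12-08 gives 2022-08-08.
Applying '+598 days' to 2022-08-08: counting 598 days forward gives 2024-03-28.
Applying '-497 days' to 2024-03-28: counting 497 days back gives 2022-11-17.

2022-11-17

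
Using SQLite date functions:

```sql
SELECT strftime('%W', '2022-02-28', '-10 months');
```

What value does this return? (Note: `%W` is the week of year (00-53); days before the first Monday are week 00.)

17

First apply '-10 months': 2022-02-28 → 2021-04-28.
2021-04-28 is a Wednesday. SQLite's %W counts Mondays since the year started; the result is 17.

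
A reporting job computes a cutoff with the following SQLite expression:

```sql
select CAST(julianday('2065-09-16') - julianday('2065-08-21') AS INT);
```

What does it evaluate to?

26

10 days remain in August 2065 after the 21st (31 − 21).
Then 16 days into September 2065.
Total: 10 + 16 = 26.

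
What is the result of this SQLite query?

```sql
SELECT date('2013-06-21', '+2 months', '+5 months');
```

Adding +2 months to 2013-06-21 gives 2013-08-21.
Adding +5 months to 2013-08-21 gives 2014-01-21.

2014-01-21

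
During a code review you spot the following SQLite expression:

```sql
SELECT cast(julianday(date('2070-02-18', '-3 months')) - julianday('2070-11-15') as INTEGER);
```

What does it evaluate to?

Adding -3 months to 2070-02-18 gives 2069-11-18.
12 days remain in November 2069 after the 18th (30 − 18).
Full months from December 2069 through October 2070 contribute their day counts.
Then 15 days into November 2070.
Total: 12 + 31 + 31 + 28 + 31 + 30 + 31 + 30 + 31 + 31 + 30 + 31 + 15 = 362.
The subtraction is earlier − later, so the result is −362 → -362.

-362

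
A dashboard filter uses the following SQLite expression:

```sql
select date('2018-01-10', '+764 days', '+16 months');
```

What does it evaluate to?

2021-06-13

Applying '+764 days' to 2018-01-10: counting 764 days forward gives 2020-02-13.
Adding +16 months to 2020-02-13 gives 2021-06-13.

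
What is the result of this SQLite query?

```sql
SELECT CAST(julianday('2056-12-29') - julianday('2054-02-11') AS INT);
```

17 days remain in February 2054 after the 11th (28 − 11).
Full months from March 2054 through November 2056 contribute their day counts.
Then 29 days into December 2056.
Total: 17 + 31 + 30 + 31 + 30 + 31 + 31 + 30 + 31 + 30 + 31 + 31 + 28 + 31 + 30 + 31 + 30 + 31 + 31 + 30 + 31 + 30 + 31 + 31 + 29 + 31 + 30 + 31 + 30 + 31 + 31 + 30 + 31 + 30 + 29 = 1052.

1052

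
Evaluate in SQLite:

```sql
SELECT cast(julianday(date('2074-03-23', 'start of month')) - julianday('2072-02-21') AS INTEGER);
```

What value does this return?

`start of month` rewinds 2074-03-23 to 2074-03-01.
8 days remain in February 2072 after the 21st (29 − 21).
Full months from March 2072 through February 2074 contribute their day counts.
Then 1 day into March 2074.
Total: 8 + 31 + 30 + 31 + 30 + 31 + 31 + 30 + 31 + 30 + 31 + 31 + 28 + 31 + 30 + 31 + 30 + 31 + 31 + 30 + 31 + 30 + 31 + 31 + 28 + 1 = 739.

739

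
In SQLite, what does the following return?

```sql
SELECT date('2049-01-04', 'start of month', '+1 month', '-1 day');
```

`start of month` rewinds 2049-01-04 to 2049-01-01.
Adding +1 month to 2049-01-01 gives 2049-02-01.
Going back 1 day from 2049-02-01 reaches 2049-01-31 (last day of January, 31 days).

2049-01-31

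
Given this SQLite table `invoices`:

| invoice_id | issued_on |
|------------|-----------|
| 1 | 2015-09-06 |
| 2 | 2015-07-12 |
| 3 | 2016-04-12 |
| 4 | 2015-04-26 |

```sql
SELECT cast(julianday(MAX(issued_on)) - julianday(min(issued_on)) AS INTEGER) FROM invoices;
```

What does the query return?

MIN = 2015-04-26, MAX = 2016-04-12.
4 days remain in April 2015 after the 26th (30 − 26).
Full months from May 2015 through March 2016 contribute their day counts.
Then 12 days into April 2016.
Total: 4 + 31 + 30 + 31 + 31 + 30 + 31 + 30 + 31 + 31 + 29 + 31 + 12 = 352.

352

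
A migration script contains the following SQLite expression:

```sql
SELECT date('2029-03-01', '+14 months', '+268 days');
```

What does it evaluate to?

Adding +14 months to 2029-03-01 gives 2030-05-01.
Applying '+268 days' to 2030-05-01: counting 268 days forward gives 2031-01-24.

2031-01-24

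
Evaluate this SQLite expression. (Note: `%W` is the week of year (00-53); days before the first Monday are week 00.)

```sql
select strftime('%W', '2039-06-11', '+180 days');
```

49

First apply '+180 days': 2039-06-11 → 2039-12-08.
2039-12-08 is a Thursday. SQLite's %W counts Mondays since the year started; the result is 49.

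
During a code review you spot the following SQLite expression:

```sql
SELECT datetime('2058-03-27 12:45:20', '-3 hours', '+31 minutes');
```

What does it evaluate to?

2058-03-27 10:16:20

-3 hours from 2058-03-27 12:45:20 is 2058-03-27 09:45:20.
+31 minutes from 2058-03-27 09:45:20 is 2058-03-27 10:16:20.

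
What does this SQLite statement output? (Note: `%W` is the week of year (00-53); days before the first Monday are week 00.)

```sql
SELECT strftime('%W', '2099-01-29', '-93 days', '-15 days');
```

First apply '-93 days', '-15 days': 2099-01-29 → 2098-10-13.
2098-10-13 is a Monday. SQLite's %W counts Mondays since the year started; the result is 41.

41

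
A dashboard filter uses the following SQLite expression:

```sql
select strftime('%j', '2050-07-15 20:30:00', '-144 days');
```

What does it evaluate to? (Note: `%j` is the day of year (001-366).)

052

First apply '-144 days': 2050-07-15 20:30:00 → 2050-02-21 20:30:00.
Day-of-year for 2050-02-21: days since 2050-01-01 inclusive = 52, zero-padded to 052.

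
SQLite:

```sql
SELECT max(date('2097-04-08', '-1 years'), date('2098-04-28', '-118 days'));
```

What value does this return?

2097-12-31

date('2097-04-08', '-1 years') → 2096-04-08.
date('2098-04-28', '-118 days') → 2097-12-31.
Later of the two is 2097-12-31.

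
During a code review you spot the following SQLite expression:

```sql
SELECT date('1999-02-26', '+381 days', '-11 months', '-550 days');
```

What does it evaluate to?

Applying '+381 days' to 1999-02-26: counting 381 days forward gives 2000-03-13.
Adding -11 months to 2000-03-13 gives 1999-04-13.
Applying '-550 days' to 1999-04-13: counting 550 days back gives 1997-10-10.

1997-10-10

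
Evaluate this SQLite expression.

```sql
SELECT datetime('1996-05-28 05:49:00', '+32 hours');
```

+32 hours from 1996-05-28 05:49:00 is 1996-05-29 13:49:00 (crosses midnight).

1996-05-29 13:49:00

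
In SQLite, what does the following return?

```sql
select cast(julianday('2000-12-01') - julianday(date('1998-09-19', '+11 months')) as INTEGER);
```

Adding +11 months to 1998-09-19 gives 1999-08-19.
12 days remain in August 1999 after the 19th (31 − 19).
Full months from September 1999 through November 2000 contribute their day counts.
Then 1 day into December 2000.
Total: 12 + 30 + 31 + 30 + 31 + 31 + 29 + 31 + 30 + 31 + 30 + 31 + 31 + 30 + 31 + 30 + 1 = 470.

470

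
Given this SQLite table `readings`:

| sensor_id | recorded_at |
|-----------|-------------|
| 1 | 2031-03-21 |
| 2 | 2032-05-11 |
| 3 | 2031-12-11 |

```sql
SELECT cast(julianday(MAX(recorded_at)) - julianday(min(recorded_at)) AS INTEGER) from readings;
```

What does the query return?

417

MIN = 2031-03-21, MAX = 2032-05-11.
10 days remain in March 2031 after the 21st (31 − 21).
Full months from April 2031 through April 2032 contribute their day counts.
Then 11 days into May 2032.
Total: 10 + 30 + 31 + 30 + 31 + 31 + 30 + 31 + 30 + 31 + 31 + 29 + 31 + 30 + 11 = 417.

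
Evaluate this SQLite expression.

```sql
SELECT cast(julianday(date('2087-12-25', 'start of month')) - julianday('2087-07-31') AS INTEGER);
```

`start of month` rewinds 2087-12-25 to 2087-12-01.
0 days remain in July 2087 after the 31st (31 − 31).
August 2087: 31 days.
September 2087: 30 days.
October 2087: 31 days.
November 2087: 30 days.
Then 1 day into December 2087.
Total: 0 + 31 + 30 + 31 + 30 + 1 = 123.

123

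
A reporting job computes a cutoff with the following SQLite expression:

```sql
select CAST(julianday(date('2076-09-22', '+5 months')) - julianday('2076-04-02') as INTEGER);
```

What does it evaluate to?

Adding +5 months to 2076-09-22 gives 2077-02-22.
28 days remain in April 2076 after the 2nd (30 − 2).
Full months from May 2076 through January 2077 contribute their day counts.
Then 22 days into February 2077.
Total: 28 + 31 + 30 + 31 + 31 + 30 + 31 + 30 + 31 + 31 + 22 = 326.

326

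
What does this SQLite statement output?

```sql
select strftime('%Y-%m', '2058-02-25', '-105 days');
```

2057-11

First apply '-105 days': 2058-02-25 → 2057-11-12.
`%Y-%m` extracts the year-month: 2057-11.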